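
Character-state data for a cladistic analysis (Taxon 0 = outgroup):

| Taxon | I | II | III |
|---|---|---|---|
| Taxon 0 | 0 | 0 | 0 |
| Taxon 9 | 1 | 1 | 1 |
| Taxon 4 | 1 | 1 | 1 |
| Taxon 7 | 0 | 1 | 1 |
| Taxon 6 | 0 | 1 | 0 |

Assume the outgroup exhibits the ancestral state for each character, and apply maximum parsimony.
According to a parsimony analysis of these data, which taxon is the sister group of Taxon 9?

The outgroup has state '0' for every character, so '1' is the derived state throughout.
I: derived state '1' in Taxon 4 and Taxon 9 only — synapomorphy for {Taxon 4, Taxon 9}.
II (derived state '1') is shared by all ingroup taxa — unites the whole ingroup.
III: derived state '1' in Taxon 4, Taxon 7, and Taxon 9 only — synapomorphy for {Taxon 4, Taxon 7, Taxon 9}.
Most parsimonious ingroup topology: (((Taxon 9,Taxon 4),Taxon 7),Taxon 6).
Taxon 9 and Taxon 4 form a cherry on this tree, so they are sister taxa.

Taxon 4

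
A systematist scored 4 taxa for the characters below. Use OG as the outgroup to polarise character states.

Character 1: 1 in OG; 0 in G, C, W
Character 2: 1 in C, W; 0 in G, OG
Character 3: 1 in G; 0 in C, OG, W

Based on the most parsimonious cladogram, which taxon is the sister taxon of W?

C

Character polarity is set by the outgroup: the derived state is whichever differs from the outgroup's state, so for Character 1 the derived state is '0', and for the remaining characters it is '1'.
All ingroup taxa share the derived state '0' for Character 1; it defines the ingroup but does not resolve relationships within it.
Character 2 (derived state '1') is shared by C and W — a synapomorphy uniting that clade.
Character 3 (derived state '1') is unique to G (autapomorphy; uninformative for grouping).
Most parsimonious ingroup topology: ((C,W),G).
W and C form a cherry on this tree, so they are sister taxa.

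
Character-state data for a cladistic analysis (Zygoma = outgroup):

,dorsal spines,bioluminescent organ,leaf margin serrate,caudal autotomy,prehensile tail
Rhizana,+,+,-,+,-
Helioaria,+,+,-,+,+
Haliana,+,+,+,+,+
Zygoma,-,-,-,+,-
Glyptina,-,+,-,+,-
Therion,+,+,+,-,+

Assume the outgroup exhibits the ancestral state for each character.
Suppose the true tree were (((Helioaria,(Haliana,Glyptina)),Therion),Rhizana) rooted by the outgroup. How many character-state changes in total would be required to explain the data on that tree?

8

Map each character onto (((Helioaria,(Haliana,Glyptina)),Therion),Rhizana) (rooted by Zygoma) and count the minimum state changes it requires (Fitch parsimony):
dorsal spines: 2; bioluminescent organ: 1; leaf margin serrate: 2; caudal autotomy: 1; prehensile tail: 2.
Total tree length = 8.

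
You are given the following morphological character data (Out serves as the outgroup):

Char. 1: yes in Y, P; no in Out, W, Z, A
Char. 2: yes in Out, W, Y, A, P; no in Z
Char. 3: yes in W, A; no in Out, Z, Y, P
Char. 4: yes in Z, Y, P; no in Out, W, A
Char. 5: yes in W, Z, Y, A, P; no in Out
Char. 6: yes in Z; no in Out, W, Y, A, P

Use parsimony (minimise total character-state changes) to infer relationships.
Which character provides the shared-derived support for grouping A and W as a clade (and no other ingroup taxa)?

Char. 3

Character polarity is set by the outgroup: the derived state is whichever differs from the outgroup's state, so for Char. 2 the derived state is 'no', and for the remaining characters it is 'yes'.
Char. 1 (derived state 'yes') is shared by P and Y — a synapomorphy uniting that clade.
Char. 2 (derived state 'no') is unique to Z (autapomorphy; uninformative for grouping).
Only A and W show the derived state 'yes' for Char. 3, supporting them as a clade.
Only P, Y, and Z show the derived state 'yes' for Char. 4, supporting them as a clade.
Char. 5 (derived state 'yes') is shared by all ingroup taxa — unites the whole ingroup.
Char. 6 (derived state 'yes') is unique to Z (autapomorphy; uninformative for grouping).
Most parsimonious ingroup topology: ((W,A),(Z,(Y,P))).
The clade {A, W} is supported by Char. 3: its derived state 'yes' occurs in exactly those taxa and in no other taxon (including the outgroup).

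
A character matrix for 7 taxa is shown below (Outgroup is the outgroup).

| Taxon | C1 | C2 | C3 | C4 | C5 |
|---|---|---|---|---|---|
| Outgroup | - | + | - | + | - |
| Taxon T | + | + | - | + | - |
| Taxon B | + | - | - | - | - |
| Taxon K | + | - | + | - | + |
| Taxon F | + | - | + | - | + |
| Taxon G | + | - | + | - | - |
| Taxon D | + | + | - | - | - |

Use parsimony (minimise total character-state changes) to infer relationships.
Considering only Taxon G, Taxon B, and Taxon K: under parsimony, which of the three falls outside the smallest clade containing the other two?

Taxon B

Character polarity is set by the outgroup: the derived state is whichever differs from the outgroup's state, so for C2, C4 the derived state is '-', and for the remaining characters it is '+'.
C1 (derived state '+') is shared by all ingroup taxa — unites the whole ingroup.
C2: derived state '-' in Taxon B, Taxon F, Taxon G, and Taxon K only — synapomorphy for {Taxon B, Taxon F, Taxon G, Taxon K}.
C3: derived state '+' in Taxon F, Taxon G, and Taxon K only — synapomorphy for {Taxon F, Taxon G, Taxon K}.
C4: derived state '-' in Taxon B, Taxon D, Taxon F, Taxon G, and Taxon K only — synapomorphy for {Taxon B, Taxon D, Taxon F, Taxon G, Taxon K}.
C5: derived state '+' in Taxon F and Taxon K only — synapomorphy for {Taxon F, Taxon K}.
Most parsimonious ingroup topology: (Taxon T,((Taxon B,((Taxon K,Taxon F),Taxon G)),Taxon D)).
Taxon G and Taxon K share a more recent common ancestor with each other than either does with Taxon B, so Taxon B is the least closely related of the three.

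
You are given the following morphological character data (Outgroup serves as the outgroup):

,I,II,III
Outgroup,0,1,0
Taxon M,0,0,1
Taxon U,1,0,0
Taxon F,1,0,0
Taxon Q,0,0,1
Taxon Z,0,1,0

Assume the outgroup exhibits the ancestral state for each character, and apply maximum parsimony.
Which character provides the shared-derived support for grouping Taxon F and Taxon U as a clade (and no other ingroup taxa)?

I

Character polarity is set by the outgroup: the derived state is whichever differs from the outgroup's state, so for II the derived state is '0', and for the remaining characters it is '1'.
Only Taxon F and Taxon U show the derived state '1' for I, supporting them as a clade.
II: derived state '0' in Taxon F, Taxon M, Taxon Q, and Taxon U only — synapomorphy for {Taxon F, Taxon M, Taxon Q, Taxon U}.
III: derived state '1' in Taxon M and Taxon Q only — synapomorphy for {Taxon M, Taxon Q}.
Most parsimonious ingroup topology: (((Taxon M,Taxon Q),(Taxon U,Taxon F)),Taxon Z).
The clade {Taxon F, Taxon U} is supported by I: its derived state '1' occurs in exactly those taxa and in no other taxon (including the outgroup).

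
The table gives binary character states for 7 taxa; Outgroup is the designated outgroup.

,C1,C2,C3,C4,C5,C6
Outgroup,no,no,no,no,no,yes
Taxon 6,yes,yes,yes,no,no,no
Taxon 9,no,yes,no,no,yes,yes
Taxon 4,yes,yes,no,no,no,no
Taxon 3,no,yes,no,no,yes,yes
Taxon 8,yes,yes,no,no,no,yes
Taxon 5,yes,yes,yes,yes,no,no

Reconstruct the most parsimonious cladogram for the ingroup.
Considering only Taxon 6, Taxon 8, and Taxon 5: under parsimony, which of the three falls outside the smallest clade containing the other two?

Taxon 8

Character polarity is set by the outgroup: the derived state is whichever differs from the outgroup's state, so for C6 the derived state is 'no', and for the remaining characters it is 'yes'.
C1: derived state 'yes' in Taxon 4, Taxon 5, Taxon 6, and Taxon 8 only — synapomorphy for {Taxon 4, Taxon 5, Taxon 6, Taxon 8}.
C2 (derived state 'yes') is shared by all ingroup taxa — unites the whole ingroup.
C3 (derived state 'yes') is shared by Taxon 5 and Taxon 6 — a synapomorphy uniting that clade.
C4 (derived state 'yes') is unique to Taxon 5 (autapomorphy; uninformative for grouping).
C5: derived state 'yes' in Taxon 3 and Taxon 9 only — synapomorphy for {Taxon 3, Taxon 9}.
C6: derived state 'no' in Taxon 4, Taxon 5, and Taxon 6 only — synapomorphy for {Taxon 4, Taxon 5, Taxon 6}.
Most parsimonious ingroup topology: ((((Taxon 6,Taxon 5),Taxon 4),Taxon 8),(Taxon 9,Taxon 3)).
Taxon 6 and Taxon 5 share a more recent common ancestor with each other than either does with Taxon 8, so Taxon 8 is the least closely related of the three.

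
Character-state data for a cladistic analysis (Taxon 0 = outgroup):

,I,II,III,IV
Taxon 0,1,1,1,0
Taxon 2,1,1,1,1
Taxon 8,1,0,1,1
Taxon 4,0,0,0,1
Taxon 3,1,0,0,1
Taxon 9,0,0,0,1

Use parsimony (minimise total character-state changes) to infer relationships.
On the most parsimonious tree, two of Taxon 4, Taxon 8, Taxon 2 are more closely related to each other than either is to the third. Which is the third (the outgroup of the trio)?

Character polarity is set by the outgroup: the derived state is whichever differs from the outgroup's state, so for I, II, III the derived state is '0', and for the remaining characters it is '1'.
I: derived state '0' in Taxon 4 and Taxon 9 only — synapomorphy for {Taxon 4, Taxon 9}.
II: derived state '0' in Taxon 3, Taxon 4, Taxon 8, and Taxon 9 only — synapomorphy for {Taxon 3, Taxon 4, Taxon 8, Taxon 9}.
III (derived state '0') is shared by Taxon 3, Taxon 4, and Taxon 9 — a synapomorphy uniting that clade.
IV (derived state '1') is shared by all ingroup taxa — unites the whole ingroup.
Most parsimonious ingroup topology: (Taxon 2,(Taxon 8,((Taxon 4,Taxon 9),Taxon 3))).
Taxon 8 and Taxon 4 share a more recent common ancestor with each other than either does with Taxon 2, so Taxon 2 is the least closely related of the three.

Taxon 2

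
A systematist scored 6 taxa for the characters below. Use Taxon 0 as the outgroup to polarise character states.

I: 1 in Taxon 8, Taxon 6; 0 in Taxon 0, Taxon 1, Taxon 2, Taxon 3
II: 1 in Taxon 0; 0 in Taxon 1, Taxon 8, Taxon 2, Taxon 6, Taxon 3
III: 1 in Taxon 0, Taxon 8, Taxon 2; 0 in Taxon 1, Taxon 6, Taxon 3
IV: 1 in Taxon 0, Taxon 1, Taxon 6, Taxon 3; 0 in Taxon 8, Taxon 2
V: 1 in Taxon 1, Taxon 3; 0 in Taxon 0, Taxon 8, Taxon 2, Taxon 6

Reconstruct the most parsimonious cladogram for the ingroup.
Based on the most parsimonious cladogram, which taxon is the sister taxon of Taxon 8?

Taxon 2

Character polarity is set by the outgroup: the derived state is whichever differs from the outgroup's state, so for II, III, IV the derived state is '0', and for the remaining characters it is '1'.
I groups Taxon 6 and Taxon 8, which is incompatible with the clades supported by the remaining characters; treating it as convergent (homoplasy) costs fewer steps than any alternative tree.
All ingroup taxa share the derived state '0' for II; it defines the ingroup but does not resolve relationships within it.
III (derived state '0') is shared by Taxon 1, Taxon 3, and Taxon 6 — a synapomorphy uniting that clade.
Only Taxon 2 and Taxon 8 show the derived state '0' for IV, supporting them as a clade.
V (derived state '1') is shared by Taxon 1 and Taxon 3 — a synapomorphy uniting that clade.
Most parsimonious ingroup topology: (((Taxon 1,Taxon 3),Taxon 6),(Taxon 8,Taxon 2)).
Taxon 8 and Taxon 2 form a cherry on this tree, so they are sister taxa.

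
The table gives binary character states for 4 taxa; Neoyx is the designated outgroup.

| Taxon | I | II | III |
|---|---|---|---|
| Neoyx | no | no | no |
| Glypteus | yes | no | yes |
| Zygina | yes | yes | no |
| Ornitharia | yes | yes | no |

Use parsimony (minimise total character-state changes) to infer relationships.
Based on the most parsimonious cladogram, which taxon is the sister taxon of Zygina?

Ornitharia

The outgroup has state 'no' for every character, so 'yes' is the derived state throughout.
All ingroup taxa share the derived state 'yes' for I; it defines the ingroup but does not resolve relationships within it.
Only Ornitharia and Zygina show the derived state 'yes' for II, supporting them as a clade.
III (derived state 'yes') is unique to Glypteus (autapomorphy; uninformative for grouping).
Most parsimonious ingroup topology: (Glypteus,(Zygina,Ornitharia)).
Zygina and Ornitharia form a cherry on this tree, so they are sister taxa.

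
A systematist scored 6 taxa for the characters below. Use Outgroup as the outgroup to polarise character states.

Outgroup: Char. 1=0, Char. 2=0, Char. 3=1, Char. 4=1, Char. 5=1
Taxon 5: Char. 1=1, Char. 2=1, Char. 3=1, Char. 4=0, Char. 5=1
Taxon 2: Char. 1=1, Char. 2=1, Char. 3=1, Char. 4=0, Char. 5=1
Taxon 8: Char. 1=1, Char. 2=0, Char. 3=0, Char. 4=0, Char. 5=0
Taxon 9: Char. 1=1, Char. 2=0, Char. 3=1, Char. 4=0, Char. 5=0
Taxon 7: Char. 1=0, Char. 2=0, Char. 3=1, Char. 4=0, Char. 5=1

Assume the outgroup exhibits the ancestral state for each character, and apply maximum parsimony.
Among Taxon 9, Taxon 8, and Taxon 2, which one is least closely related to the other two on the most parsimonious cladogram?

Character polarity is set by the outgroup: the derived state is whichever differs from the outgroup's state, so for Char. 3, Char. 4, Char. 5 the derived state is '0', and for the remaining characters it is '1'.
Char. 1 (derived state '1') is shared by Taxon 2, Taxon 5, Taxon 8, and Taxon 9 — a synapomorphy uniting that clade.
Only Taxon 2 and Taxon 5 show the derived state '1' for Char. 2, supporting them as a clade.
Char. 3: derived state '0' in Taxon 8 only — an autapomorphy, so it tells us nothing about relationships among taxa.
All ingroup taxa share the derived state '0' for Char. 4; it defines the ingroup but does not resolve relationships within it.
Char. 5 (derived state '0') is shared by Taxon 8 and Taxon 9 — a synapomorphy uniting that clade.
Most parsimonious ingroup topology: (((Taxon 5,Taxon 2),(Taxon 8,Taxon 9)),Taxon 7).
Taxon 8 and Taxon 9 share a more recent common ancestor with each other than either does with Taxon 2, so Taxon 2 is the least closely related of the three.

Taxon 2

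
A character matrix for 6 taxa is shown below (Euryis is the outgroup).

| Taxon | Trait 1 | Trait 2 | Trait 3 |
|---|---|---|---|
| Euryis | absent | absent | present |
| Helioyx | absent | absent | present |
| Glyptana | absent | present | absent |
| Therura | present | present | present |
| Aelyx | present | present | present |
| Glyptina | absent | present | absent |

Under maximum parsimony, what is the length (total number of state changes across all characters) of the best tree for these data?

Character polarity is set by the outgroup: the derived state is whichever differs from the outgroup's state, so for Trait 3 the derived state is 'absent', and for the remaining characters it is 'present'.
Trait 1: derived state 'present' in Aelyx and Therura only — synapomorphy for {Aelyx, Therura}.
Trait 2: derived state 'present' in Aelyx, Glyptana, Glyptina, and Therura only — synapomorphy for {Aelyx, Glyptana, Glyptina, Therura}.
Only Glyptana and Glyptina show the derived state 'absent' for Trait 3, supporting them as a clade.
Most parsimonious ingroup topology: (Helioyx,((Glyptana,Glyptina),(Therura,Aelyx))).
Changes per character on this tree: Trait 1: 1; Trait 2: 1; Trait 3: 1.
Total = 3.

3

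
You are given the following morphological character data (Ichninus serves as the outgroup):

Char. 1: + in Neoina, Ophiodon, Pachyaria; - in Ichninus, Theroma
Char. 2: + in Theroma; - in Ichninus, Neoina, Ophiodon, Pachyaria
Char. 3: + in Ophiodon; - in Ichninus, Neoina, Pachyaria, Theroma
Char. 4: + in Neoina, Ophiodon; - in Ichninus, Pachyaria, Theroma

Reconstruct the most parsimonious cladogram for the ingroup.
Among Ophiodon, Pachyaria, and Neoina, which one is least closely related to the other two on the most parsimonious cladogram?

The outgroup has state '-' for every character, so '+' is the derived state throughout.
Only Neoina, Ophiodon, and Pachyaria show the derived state '+' for Char. 1, supporting them as a clade.
Char. 2: derived state '+' in Theroma only — an autapomorphy, so it tells us nothing about relationships among taxa.
Char. 3 (derived state '+') is unique to Ophiodon (autapomorphy; uninformative for grouping).
Only Neoina and Ophiodon show the derived state '+' for Char. 4, supporting them as a clade.
Most parsimonious ingroup topology: (((Neoina,Ophiodon),Pachyaria),Theroma).
Ophiodon and Neoina share a more recent common ancestor with each other than either does with Pachyaria, so Pachyaria is the least closely related of the three.

Pachyaria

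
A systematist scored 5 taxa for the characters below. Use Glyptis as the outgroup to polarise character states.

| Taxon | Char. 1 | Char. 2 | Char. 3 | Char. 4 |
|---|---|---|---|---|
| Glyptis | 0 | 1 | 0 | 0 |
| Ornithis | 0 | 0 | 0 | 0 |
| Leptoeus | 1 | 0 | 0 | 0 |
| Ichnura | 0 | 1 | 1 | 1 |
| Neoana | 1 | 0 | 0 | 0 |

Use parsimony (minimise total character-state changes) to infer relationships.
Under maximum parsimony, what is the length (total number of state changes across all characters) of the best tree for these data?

Character polarity is set by the outgroup: the derived state is whichever differs from the outgroup's state, so for Char. 2 the derived state is '0', and for the remaining characters it is '1'.
Char. 1: derived state '1' in Leptoeus and Neoana only — synapomorphy for {Leptoeus, Neoana}.
Char. 2: derived state '0' in Leptoeus, Neoana, and Ornithis only — synapomorphy for {Leptoeus, Neoana, Ornithis}.
Char. 3 (derived state '1') is unique to Ichnura (autapomorphy; uninformative for grouping).
Char. 4: derived state '1' in Ichnura only — an autapomorphy, so it tells us nothing about relationships among taxa.
Most parsimonious ingroup topology: ((Ornithis,(Leptoeus,Neoana)),Ichnura).
Changes per character on this tree: Char. 1: 1; Char. 2: 1; Char. 3: 1; Char. 4: 1.
Total = 4.

4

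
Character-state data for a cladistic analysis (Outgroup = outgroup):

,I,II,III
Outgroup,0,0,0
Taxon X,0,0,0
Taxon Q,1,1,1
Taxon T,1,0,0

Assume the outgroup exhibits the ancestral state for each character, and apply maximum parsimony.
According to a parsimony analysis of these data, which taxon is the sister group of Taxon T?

Taxon Q

The outgroup has state '0' for every character, so '1' is the derived state throughout.
I (derived state '1') is shared by Taxon Q and Taxon T — a synapomorphy uniting that clade.
II (derived state '1') is unique to Taxon Q (autapomorphy; uninformative for grouping).
III (derived state '1') is unique to Taxon Q (autapomorphy; uninformative for grouping).
Most parsimonious ingroup topology: (Taxon X,(Taxon Q,Taxon T)).
Taxon T and Taxon Q form a cherry on this tree, so they are sister taxa.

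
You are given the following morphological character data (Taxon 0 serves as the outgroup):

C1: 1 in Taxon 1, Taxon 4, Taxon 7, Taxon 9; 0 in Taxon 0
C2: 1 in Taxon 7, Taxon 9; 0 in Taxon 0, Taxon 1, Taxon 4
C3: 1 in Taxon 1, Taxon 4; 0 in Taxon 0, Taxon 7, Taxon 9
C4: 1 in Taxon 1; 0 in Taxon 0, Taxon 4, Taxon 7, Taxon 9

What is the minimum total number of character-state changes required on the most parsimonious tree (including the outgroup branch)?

4

The outgroup has state '0' for every character, so '1' is the derived state throughout.
C1 (derived state '1') is shared by all ingroup taxa — unites the whole ingroup.
C2: derived state '1' in Taxon 7 and Taxon 9 only — synapomorphy for {Taxon 7, Taxon 9}.
Only Taxon 1 and Taxon 4 show the derived state '1' for C3, supporting them as a clade.
C4 (derived state '1') is unique to Taxon 1 (autapomorphy; uninformative for grouping).
Most parsimonious ingroup topology: ((Taxon 1,Taxon 4),(Taxon 7,Taxon 9)).
Changes per character on this tree: C1: 1; C2: 1; C3: 1; C4: 1.
Total = 4.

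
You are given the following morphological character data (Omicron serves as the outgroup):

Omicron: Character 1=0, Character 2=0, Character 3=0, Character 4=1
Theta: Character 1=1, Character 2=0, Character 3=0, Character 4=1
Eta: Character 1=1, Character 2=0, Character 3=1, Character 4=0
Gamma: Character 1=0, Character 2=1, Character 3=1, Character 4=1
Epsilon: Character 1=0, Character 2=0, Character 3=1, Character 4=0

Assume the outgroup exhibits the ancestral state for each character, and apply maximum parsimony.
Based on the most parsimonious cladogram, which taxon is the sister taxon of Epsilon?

Character polarity is set by the outgroup: the derived state is whichever differs from the outgroup's state, so for Character 4 the derived state is '0', and for the remaining characters it is '1'.
Character 1 groups Eta and Theta, which is incompatible with the clades supported by the remaining characters; treating it as convergent (homoplasy) costs fewer steps than any alternative tree.
Character 2: derived state '1' in Gamma only — an autapomorphy, so it tells us nothing about relationships among taxa.
Only Epsilon, Eta, and Gamma show the derived state '1' for Character 3, supporting them as a clade.
Character 4 (derived state '0') is shared by Epsilon and Eta — a synapomorphy uniting that clade.
Most parsimonious ingroup topology: (Theta,((Eta,Epsilon),Gamma)).
Epsilon and Eta form a cherry on this tree, so they are sister taxa.

Eta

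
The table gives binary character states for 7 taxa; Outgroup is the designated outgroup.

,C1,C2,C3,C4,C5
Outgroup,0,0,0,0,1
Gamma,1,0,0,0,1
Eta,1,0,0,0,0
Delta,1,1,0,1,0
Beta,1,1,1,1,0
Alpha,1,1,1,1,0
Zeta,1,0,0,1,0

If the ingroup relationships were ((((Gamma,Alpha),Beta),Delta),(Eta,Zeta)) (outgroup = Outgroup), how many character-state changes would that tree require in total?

10

Map each character onto ((((Gamma,Alpha),Beta),Delta),(Eta,Zeta)) (rooted by Outgroup) and count the minimum state changes it requires (Fitch parsimony):
C1: 1; C2: 2; C3: 2; C4: 3; C5: 2.
Total tree length = 10.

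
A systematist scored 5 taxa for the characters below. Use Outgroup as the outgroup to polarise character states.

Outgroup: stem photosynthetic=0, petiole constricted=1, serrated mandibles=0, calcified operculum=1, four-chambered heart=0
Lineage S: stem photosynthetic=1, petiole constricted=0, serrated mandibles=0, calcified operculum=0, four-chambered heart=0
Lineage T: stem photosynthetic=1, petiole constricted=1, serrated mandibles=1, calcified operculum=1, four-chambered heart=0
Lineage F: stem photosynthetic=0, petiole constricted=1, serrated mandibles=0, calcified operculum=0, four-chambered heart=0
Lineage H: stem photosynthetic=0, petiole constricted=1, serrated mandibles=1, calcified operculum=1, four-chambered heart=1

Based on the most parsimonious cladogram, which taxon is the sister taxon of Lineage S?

Lineage F

Character polarity is set by the outgroup: the derived state is whichever differs from the outgroup's state, so for petiole constricted, calcified operculum the derived state is '0', and for the remaining characters it is '1'.
stem photosynthetic groups Lineage S and Lineage T, which is incompatible with the clades supported by the remaining characters; treating it as convergent (homoplasy) costs fewer steps than any alternative tree.
petiole constricted: derived state '0' in Lineage S only — an autapomorphy, so it tells us nothing about relationships among taxa.
serrated mandibles (derived state '1') is shared by Lineage H and Lineage T — a synapomorphy uniting that clade.
calcified operculum (derived state '0') is shared by Lineage F and Lineage S — a synapomorphy uniting that clade.
four-chambered heart: derived state '1' in Lineage H only — an autapomorphy, so it tells us nothing about relationships among taxa.
Most parsimonious ingroup topology: ((Lineage S,Lineage F),(Lineage T,Lineage H)).
Lineage S and Lineage F form a cherry on this tree, so they are sister taxa.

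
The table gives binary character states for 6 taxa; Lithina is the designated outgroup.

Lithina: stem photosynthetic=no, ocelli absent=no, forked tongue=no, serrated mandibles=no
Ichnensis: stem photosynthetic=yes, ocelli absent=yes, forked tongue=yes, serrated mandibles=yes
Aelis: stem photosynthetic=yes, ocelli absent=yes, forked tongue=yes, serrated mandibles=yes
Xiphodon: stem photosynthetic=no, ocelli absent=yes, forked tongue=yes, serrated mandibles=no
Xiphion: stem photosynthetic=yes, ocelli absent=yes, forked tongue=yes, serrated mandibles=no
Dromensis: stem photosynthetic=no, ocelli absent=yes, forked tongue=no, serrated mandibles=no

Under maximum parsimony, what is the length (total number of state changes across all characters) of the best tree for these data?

The outgroup has state 'no' for every character, so 'yes' is the derived state throughout.
stem photosynthetic: derived state 'yes' in Aelis, Ichnensis, and Xiphion only — synapomorphy for {Aelis, Ichnensis, Xiphion}.
All ingroup taxa share the derived state 'yes' for ocelli absent; it defines the ingroup but does not resolve relationships within it.
Only Aelis, Ichnensis, Xiphion, and Xiphodon show the derived state 'yes' for forked tongue, supporting them as a clade.
Only Aelis and Ichnensis show the derived state 'yes' for serrated mandibles, supporting them as a clade.
Most parsimonious ingroup topology: ((((Ichnensis,Aelis),Xiphion),Xiphodon),Dromensis).
Changes per character on this tree: stem photosynthetic: 1; ocelli absent: 1; forked tongue: 1; serrated mandibles: 1.
Total = 4.

4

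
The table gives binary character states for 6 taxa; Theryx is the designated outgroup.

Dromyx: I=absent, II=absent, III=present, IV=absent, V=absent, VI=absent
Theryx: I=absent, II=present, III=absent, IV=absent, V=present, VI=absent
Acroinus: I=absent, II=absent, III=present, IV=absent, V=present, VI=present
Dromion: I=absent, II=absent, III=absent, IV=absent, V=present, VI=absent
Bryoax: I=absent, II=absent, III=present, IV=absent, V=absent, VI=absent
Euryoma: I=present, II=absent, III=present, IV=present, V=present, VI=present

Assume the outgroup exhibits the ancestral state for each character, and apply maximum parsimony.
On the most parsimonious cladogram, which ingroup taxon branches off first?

Character polarity is set by the outgroup: the derived state is whichever differs from the outgroup's state, so for II, V the derived state is 'absent', and for the remaining characters it is 'present'.
I (derived state 'present') is unique to Euryoma (autapomorphy; uninformative for grouping).
All ingroup taxa share the derived state 'absent' for II; it defines the ingroup but does not resolve relationships within it.
III: derived state 'present' in Acroinus, Bryoax, Dromyx, and Euryoma only — synapomorphy for {Acroinus, Bryoax, Dromyx, Euryoma}.
IV (derived state 'present') is unique to Euryoma (autapomorphy; uninformative for grouping).
V (derived state 'absent') is shared by Bryoax and Dromyx — a synapomorphy uniting that clade.
VI (derived state 'present') is shared by Acroinus and Euryoma — a synapomorphy uniting that clade.
Most parsimonious ingroup topology: (((Euryoma,Acroinus),(Bryoax,Dromyx)),Dromion).
Dromion is sister to the clade containing all other ingroup taxa, so it is the earliest-diverging (most basal) ingroup lineage.

Dromion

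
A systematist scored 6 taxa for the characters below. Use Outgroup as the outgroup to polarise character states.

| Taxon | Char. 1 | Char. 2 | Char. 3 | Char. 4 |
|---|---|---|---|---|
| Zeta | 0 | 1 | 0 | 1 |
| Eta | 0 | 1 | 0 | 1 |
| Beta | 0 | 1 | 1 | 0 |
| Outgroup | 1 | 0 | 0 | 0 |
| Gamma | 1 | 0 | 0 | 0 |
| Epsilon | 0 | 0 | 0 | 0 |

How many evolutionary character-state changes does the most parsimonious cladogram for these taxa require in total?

Character polarity is set by the outgroup: the derived state is whichever differs from the outgroup's state, so for Char. 1 the derived state is '0', and for the remaining characters it is '1'.
Only Beta, Epsilon, Eta, and Zeta show the derived state '0' for Char. 1, supporting them as a clade.
Char. 2 (derived state '1') is shared by Beta, Eta, and Zeta — a synapomorphy uniting that clade.
Char. 3 (derived state '1') is unique to Beta (autapomorphy; uninformative for grouping).
Char. 4: derived state '1' in Eta and Zeta only — synapomorphy for {Eta, Zeta}.
Most parsimonious ingroup topology: (Gamma,(((Zeta,Eta),Beta),Epsilon)).
Changes per character on this tree: Char. 1: 1; Char. 2: 1; Char. 3: 1; Char. 4: 1.
Total = 4.

4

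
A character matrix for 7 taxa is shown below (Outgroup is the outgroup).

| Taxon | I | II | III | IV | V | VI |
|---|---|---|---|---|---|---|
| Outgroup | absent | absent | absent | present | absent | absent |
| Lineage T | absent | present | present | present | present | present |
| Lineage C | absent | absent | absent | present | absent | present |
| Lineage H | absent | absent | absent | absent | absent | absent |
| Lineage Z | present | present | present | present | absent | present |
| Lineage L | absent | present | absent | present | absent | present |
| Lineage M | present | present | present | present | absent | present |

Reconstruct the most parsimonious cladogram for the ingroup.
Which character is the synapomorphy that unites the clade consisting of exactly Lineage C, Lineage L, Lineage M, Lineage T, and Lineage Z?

Character polarity is set by the outgroup: the derived state is whichever differs from the outgroup's state, so for IV the derived state is 'absent', and for the remaining characters it is 'present'.
I: derived state 'present' in Lineage M and Lineage Z only — synapomorphy for {Lineage M, Lineage Z}.
II: derived state 'present' in Lineage L, Lineage M, Lineage T, and Lineage Z only — synapomorphy for {Lineage L, Lineage M, Lineage T, Lineage Z}.
Only Lineage M, Lineage T, and Lineage Z show the derived state 'present' for III, supporting them as a clade.
IV (derived state 'absent') is unique to Lineage H (autapomorphy; uninformative for grouping).
V (derived state 'present') is unique to Lineage T (autapomorphy; uninformative for grouping).
VI: derived state 'present' in Lineage C, Lineage L, Lineage M, Lineage T, and Lineage Z only — synapomorphy for {Lineage C, Lineage L, Lineage M, Lineage T, Lineage Z}.
Most parsimonious ingroup topology: ((((Lineage T,(Lineage Z,Lineage M)),Lineage L),Lineage C),Lineage H).
The clade {Lineage C, Lineage L, Lineage M, Lineage T, Lineage Z} is supported by VI: its derived state 'present' occurs in exactly those taxa and in no other taxon (including the outgroup).

VI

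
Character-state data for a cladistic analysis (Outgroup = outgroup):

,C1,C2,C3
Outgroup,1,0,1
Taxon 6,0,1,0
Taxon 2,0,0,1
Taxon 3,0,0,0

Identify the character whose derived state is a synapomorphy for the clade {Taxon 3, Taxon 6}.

Character polarity is set by the outgroup: the derived state is whichever differs from the outgroup's state, so for C1, C3 the derived state is '0', and for the remaining characters it is '1'.
All ingroup taxa share the derived state '0' for C1; it defines the ingroup but does not resolve relationships within it.
C2 (derived state '1') is unique to Taxon 6 (autapomorphy; uninformative for grouping).
Only Taxon 3 and Taxon 6 show the derived state '0' for C3, supporting them as a clade.
Most parsimonious ingroup topology: ((Taxon 6,Taxon 3),Taxon 2).
The clade {Taxon 3, Taxon 6} is supported by C3: its derived state '0' occurs in exactly those taxa and in no other taxon (including the outgroup).

C3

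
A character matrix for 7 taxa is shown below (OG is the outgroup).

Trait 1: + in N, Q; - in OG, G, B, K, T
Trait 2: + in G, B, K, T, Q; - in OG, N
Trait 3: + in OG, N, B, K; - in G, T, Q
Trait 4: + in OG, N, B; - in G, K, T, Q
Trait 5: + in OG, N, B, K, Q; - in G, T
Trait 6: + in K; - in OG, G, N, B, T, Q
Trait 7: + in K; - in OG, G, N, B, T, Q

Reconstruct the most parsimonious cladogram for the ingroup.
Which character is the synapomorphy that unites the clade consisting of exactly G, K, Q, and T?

Character polarity is set by the outgroup: the derived state is whichever differs from the outgroup's state, so for Trait 3, Trait 4, Trait 5 the derived state is '-', and for the remaining characters it is '+'.
Trait 1 groups N and Q, which is incompatible with the clades supported by the remaining characters; treating it as convergent (homoplasy) costs fewer steps than any alternative tree.
Trait 2 (derived state '+') is shared by B, G, K, Q, and T — a synapomorphy uniting that clade.
Trait 3: derived state '-' in G, Q, and T only — synapomorphy for {G, Q, T}.
Trait 4: derived state '-' in G, K, Q, and T only — synapomorphy for {G, K, Q, T}.
Only G and T show the derived state '-' for Trait 5, supporting them as a clade.
Trait 6 (derived state '+') is unique to K (autapomorphy; uninformative for grouping).
Trait 7: derived state '+' in K only — an autapomorphy, so it tells us nothing about relationships among taxa.
Most parsimonious ingroup topology: (((((G,T),Q),K),B),N).
The clade {G, K, Q, T} is supported by Trait 4: its derived state '-' occurs in exactly those taxa and in no other taxon (including the outgroup).

Trait 4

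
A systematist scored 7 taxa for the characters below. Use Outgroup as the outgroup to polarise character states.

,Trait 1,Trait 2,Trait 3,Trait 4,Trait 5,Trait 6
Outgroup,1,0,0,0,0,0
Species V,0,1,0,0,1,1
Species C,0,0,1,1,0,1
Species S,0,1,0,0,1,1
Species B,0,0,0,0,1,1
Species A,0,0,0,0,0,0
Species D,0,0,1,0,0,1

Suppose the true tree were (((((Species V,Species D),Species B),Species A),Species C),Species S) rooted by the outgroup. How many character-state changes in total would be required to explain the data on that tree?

11

Map each character onto (((((Species V,Species D),Species B),Species A),Species C),Species S) (rooted by Outgroup) and count the minimum state changes it requires (Fitch parsimony):
Trait 1: 1; Trait 2: 2; Trait 3: 2; Trait 4: 1; Trait 5: 3; Trait 6: 2.
Total tree length = 11.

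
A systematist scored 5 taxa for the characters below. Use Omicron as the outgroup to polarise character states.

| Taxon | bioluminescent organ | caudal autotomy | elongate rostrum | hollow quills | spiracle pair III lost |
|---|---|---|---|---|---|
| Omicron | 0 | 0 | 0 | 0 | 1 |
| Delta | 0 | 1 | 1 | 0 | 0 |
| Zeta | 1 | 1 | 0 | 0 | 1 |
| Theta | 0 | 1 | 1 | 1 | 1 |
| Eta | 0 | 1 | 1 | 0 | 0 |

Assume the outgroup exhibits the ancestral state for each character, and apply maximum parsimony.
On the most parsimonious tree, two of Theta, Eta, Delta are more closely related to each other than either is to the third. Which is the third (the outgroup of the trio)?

Theta

Character polarity is set by the outgroup: the derived state is whichever differs from the outgroup's state, so for spiracle pair III lost the derived state is '0', and for the remaining characters it is '1'.
bioluminescent organ (derived state '1') is unique to Zeta (autapomorphy; uninformative for grouping).
caudal autotomy (derived state '1') is shared by all ingroup taxa — unites the whole ingroup.
Only Delta, Eta, and Theta show the derived state '1' for elongate rostrum, supporting them as a clade.
hollow quills (derived state '1') is unique to Theta (autapomorphy; uninformative for grouping).
spiracle pair III lost (derived state '0') is shared by Delta and Eta — a synapomorphy uniting that clade.
Most parsimonious ingroup topology: (((Delta,Eta),Theta),Zeta).
Eta and Delta share a more recent common ancestor with each other than either does with Theta, so Theta is the least closely related of the three.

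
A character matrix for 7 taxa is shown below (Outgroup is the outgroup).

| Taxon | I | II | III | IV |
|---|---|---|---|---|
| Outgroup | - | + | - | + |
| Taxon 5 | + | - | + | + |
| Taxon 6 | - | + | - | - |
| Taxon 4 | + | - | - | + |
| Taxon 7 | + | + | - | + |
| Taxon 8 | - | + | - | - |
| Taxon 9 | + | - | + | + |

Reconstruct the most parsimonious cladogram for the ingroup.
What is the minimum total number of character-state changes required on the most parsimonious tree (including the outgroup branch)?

4

Character polarity is set by the outgroup: the derived state is whichever differs from the outgroup's state, so for II, IV the derived state is '-', and for the remaining characters it is '+'.
I: derived state '+' in Taxon 4, Taxon 5, Taxon 7, and Taxon 9 only — synapomorphy for {Taxon 4, Taxon 5, Taxon 7, Taxon 9}.
Only Taxon 4, Taxon 5, and Taxon 9 show the derived state '-' for II, supporting them as a clade.
III: derived state '+' in Taxon 5 and Taxon 9 only — synapomorphy for {Taxon 5, Taxon 9}.
IV: derived state '-' in Taxon 6 and Taxon 8 only — synapomorphy for {Taxon 6, Taxon 8}.
Most parsimonious ingroup topology: ((((Taxon 5,Taxon 9),Taxon 4),Taxon 7),(Taxon 6,Taxon 8)).
Changes per character on this tree: I: 1; II: 1; III: 1; IV: 1.
Total = 4.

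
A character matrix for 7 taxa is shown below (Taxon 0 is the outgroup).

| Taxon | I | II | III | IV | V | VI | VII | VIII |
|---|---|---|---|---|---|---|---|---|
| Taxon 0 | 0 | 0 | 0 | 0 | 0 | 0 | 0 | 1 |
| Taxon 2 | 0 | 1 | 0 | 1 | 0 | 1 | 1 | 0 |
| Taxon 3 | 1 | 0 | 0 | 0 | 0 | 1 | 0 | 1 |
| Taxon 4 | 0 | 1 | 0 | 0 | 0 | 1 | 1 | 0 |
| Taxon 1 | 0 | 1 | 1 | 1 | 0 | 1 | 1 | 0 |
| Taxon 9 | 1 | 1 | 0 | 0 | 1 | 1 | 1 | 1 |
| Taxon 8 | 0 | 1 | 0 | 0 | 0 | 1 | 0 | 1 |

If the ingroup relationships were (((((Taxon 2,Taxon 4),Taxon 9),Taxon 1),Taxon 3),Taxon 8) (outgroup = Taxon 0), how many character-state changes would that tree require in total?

12

Map each character onto (((((Taxon 2,Taxon 4),Taxon 9),Taxon 1),Taxon 3),Taxon 8) (rooted by Taxon 0) and count the minimum state changes it requires (Fitch parsimony):
I: 2; II: 2; III: 1; IV: 2; V: 1; VI: 1; VII: 1; VIII: 2.
Total tree length = 12.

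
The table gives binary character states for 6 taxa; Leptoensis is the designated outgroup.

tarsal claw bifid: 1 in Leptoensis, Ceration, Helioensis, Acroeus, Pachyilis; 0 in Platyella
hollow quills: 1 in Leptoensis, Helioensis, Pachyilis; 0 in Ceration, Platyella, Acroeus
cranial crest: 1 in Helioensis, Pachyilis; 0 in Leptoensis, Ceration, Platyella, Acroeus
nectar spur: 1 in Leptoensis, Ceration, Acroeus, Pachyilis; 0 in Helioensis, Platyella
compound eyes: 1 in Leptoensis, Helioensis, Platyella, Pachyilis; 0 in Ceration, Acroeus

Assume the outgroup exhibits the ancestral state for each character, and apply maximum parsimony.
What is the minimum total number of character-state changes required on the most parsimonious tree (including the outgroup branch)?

6

Character polarity is set by the outgroup: the derived state is whichever differs from the outgroup's state, so for tarsal claw bifid, hollow quills, nectar spur, compound eyes the derived state is '0', and for the remaining characters it is '1'.
tarsal claw bifid (derived state '0') is unique to Platyella (autapomorphy; uninformative for grouping).
hollow quills (derived state '0') is shared by Acroeus, Ceration, and Platyella — a synapomorphy uniting that clade.
cranial crest: derived state '1' in Helioensis and Pachyilis only — synapomorphy for {Helioensis, Pachyilis}.
nectar spur (state '0') occurs in Helioensis and Platyella but conflicts with the nesting implied by the other characters — most parsimoniously interpreted as homoplasy.
compound eyes: derived state '0' in Acroeus and Ceration only — synapomorphy for {Acroeus, Ceration}.
Most parsimonious ingroup topology: (((Ceration,Acroeus),Platyella),(Helioensis,Pachyilis)).
Changes per character on this tree: tarsal claw bifid: 1; hollow quills: 1; cranial crest: 1; nectar spur: 2; compound eyes: 1.
Total = 6.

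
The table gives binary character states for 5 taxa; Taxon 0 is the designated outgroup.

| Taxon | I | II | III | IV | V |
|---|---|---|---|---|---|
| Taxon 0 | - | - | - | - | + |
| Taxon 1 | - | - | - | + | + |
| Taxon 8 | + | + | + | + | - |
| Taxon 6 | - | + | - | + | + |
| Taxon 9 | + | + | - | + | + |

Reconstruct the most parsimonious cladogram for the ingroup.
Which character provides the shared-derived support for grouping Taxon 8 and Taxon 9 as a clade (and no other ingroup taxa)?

I

Character polarity is set by the outgroup: the derived state is whichever differs from the outgroup's state, so for V the derived state is '-', and for the remaining characters it is '+'.
I: derived state '+' in Taxon 8 and Taxon 9 only — synapomorphy for {Taxon 8, Taxon 9}.
Only Taxon 6, Taxon 8, and Taxon 9 show the derived state '+' for II, supporting them as a clade.
III: derived state '+' in Taxon 8 only — an autapomorphy, so it tells us nothing about relationships among taxa.
All ingroup taxa share the derived state '+' for IV; it defines the ingroup but does not resolve relationships within it.
V: derived state '-' in Taxon 8 only — an autapomorphy, so it tells us nothing about relationships among taxa.
Most parsimonious ingroup topology: (Taxon 1,((Taxon 8,Taxon 9),Taxon 6)).
The clade {Taxon 8, Taxon 9} is supported by I: its derived state '+' occurs in exactly those taxa and in no other taxon (including the outgroup).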